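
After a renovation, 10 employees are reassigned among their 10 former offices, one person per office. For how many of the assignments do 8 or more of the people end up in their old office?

Sum C(10,i)·!(10-i) for i = 8..10:
  i=8: C(10,8)·!2 = 45·1 = 45
  i=9: C(10,9)·!1 = 10·0 = 0
  i=10: C(10,10)·!0 = 1·1 = 1
Total = 46.

46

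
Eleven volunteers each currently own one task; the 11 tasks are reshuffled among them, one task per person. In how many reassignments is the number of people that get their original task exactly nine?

55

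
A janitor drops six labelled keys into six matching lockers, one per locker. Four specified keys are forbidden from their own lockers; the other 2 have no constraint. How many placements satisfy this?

Inclusion-exclusion on the 4 forbidden self-matches:
Σ_{j=0}^{4} (-1)^j C(4,j)(6-j)!
= C(4,0)·6! - C(4,1)·5! + C(4,2)·4! - C(4,3)·3! + C(4,4)·2!
= 720 - 480 + 144 - 24 + 2
= 362

362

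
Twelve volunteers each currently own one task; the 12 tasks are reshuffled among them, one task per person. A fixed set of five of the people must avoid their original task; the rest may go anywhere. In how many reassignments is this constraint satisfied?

Let A_j be the event that the j-th constrained one is fixed. By inclusion-exclusion over the 5 events:
Σ_{j=0}^{5} (-1)^j C(5,j)(12-j)!
= C(5,0)·12! - C(5,1)·11! + C(5,2)·10! - C(5,3)·9! + C(5,4)·8! - C(5,5)·7!
= 479001600 - 199584000 + 36288000 - 3628800 + 201600 - 5040
= 312273360

312273360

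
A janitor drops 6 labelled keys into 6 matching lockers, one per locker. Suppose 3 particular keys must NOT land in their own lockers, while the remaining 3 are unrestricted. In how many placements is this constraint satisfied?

Let A_j be the event that the j-th constrained one is fixed. By inclusion-exclusion over the 3 events:
Σ_{j=0}^{3} (-1)^j C(3,j)(6-j)!
= C(3,0)·6! - C(3,1)·5! + C(3,2)·4! - C(3,3)·3!
= 720 - 360 + 72 - 6
= 426

426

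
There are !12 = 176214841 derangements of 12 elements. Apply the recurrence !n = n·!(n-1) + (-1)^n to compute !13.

!13 = 13·176214841 - 1 = 2290792932.

2290792932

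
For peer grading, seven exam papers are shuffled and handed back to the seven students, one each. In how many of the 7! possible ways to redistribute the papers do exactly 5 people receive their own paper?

21

Choose which 5 of the 7 are fixed: C(7,5) = 21.
The other 2 form a derangement: !2 = 1.
Total: 21 × 1 = 21.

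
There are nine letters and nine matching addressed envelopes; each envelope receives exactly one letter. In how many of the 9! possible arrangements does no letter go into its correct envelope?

133496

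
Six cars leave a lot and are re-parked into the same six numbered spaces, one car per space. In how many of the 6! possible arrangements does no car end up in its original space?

265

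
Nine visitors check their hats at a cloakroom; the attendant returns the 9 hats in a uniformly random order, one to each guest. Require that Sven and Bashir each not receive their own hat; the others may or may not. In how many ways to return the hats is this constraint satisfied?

287280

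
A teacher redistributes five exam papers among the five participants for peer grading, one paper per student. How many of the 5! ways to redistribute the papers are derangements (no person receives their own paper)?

44

Use !n = n·!(n-1) + (-1)^n.
!5 = 5·9 - 1 = 44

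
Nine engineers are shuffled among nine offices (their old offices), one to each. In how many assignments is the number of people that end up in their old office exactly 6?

168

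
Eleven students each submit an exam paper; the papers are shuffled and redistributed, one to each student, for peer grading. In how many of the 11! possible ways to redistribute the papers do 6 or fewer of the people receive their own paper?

39913444

Sum C(11,i)·!(11-i) for i = 0..6:
  i=0: C(11,0)·!11 = 1·14684570 = 14684570
  i=1: C(11,1)·!10 = 11·1334961 = 14684571
  i=2: C(11,2)·!9 = 55·133496 = 7342280
  i=3: C(11,3)·!8 = 165·14833 = 2447445
  i=4: C(11,4)·!7 = 330·1854 = 611820
  i=5: C(11,5)·!6 = 462·265 = 122430
  i=6: C(11,6)·!5 = 462·44 = 20328
Total = 39913444.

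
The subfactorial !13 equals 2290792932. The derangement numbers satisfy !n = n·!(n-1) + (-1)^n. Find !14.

32071101049

!14 = 14·2290792932 + 1 = 32071101049.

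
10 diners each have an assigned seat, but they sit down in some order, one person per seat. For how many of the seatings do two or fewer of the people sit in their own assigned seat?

3337406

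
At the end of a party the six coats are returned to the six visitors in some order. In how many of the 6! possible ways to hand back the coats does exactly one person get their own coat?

264

Choose which one of the 6 is fixed: C(6,1) = 6.
The remaining 5 must be deranged: !5 = 44.
Total: 6 × 44 = 264.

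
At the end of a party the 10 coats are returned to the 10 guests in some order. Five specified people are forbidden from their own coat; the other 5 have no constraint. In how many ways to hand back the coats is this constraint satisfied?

2170680

Inclusion-exclusion on the 5 forbidden self-matches:
Σ_{j=0}^{5} (-1)^j C(5,j)(10-j)!
= C(5,0)·10! - C(5,1)·9! + C(5,2)·8! - C(5,3)·7! + C(5,4)·6! - C(5,5)·5!
= 3628800 - 1814400 + 403200 - 50400 + 3600 - 120
= 2170680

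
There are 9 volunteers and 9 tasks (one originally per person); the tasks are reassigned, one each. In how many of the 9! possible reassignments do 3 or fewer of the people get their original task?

355997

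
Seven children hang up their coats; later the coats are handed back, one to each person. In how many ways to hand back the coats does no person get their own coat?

!7 = 7! · Σ_{k=0}^{7} (-1)^k/k!
= 7! - 7!/1! + 7!/2! - 7!/3! + 7!/4! - 7!/5! + 7!/6! - 7!/7!
= 5040 - 5040 + 2520 - 840 + 210 - 42 + 7 - 1
= 1854

1854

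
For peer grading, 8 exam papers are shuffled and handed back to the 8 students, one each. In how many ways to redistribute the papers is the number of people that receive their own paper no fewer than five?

141

# with exactly i fixed is C(8,i)·!(8-i); sum over i=5..8:
  i=5: C(8,5)·!3 = 56·2 = 112
  i=6: C(8,6)·!2 = 28·1 = 28
  i=7: C(8,7)·!1 = 8·0 = 0
  i=8: C(8,8)·!0 = 1·1 = 1
Total = 141.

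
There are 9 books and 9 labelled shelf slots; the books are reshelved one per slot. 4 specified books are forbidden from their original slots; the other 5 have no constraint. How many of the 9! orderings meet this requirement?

Inclusion-exclusion on the 4 forbidden self-matches:
Σ_{j=0}^{4} (-1)^j C(4,j)(9-j)!
= C(4,0)·9! - C(4,1)·8! + C(4,2)·7! - C(4,3)·6! + C(4,4)·5!
= 362880 - 161280 + 30240 - 2880 + 120
= 229080

229080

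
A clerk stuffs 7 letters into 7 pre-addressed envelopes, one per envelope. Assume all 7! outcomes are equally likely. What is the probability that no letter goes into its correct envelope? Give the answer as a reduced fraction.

Favorable outcomes: !7 = 1854.
Total outcomes: 7! = 5040.
Probability = 1854/5040 = 103/280.

103/280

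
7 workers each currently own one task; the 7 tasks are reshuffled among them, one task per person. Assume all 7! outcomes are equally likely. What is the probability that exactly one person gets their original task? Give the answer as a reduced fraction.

Favorable outcomes: C(7,1)·!6 = 7·265 = 1855.
Total outcomes: 7! = 5040.
Probability = 1855/5040 = 53/144.

53/144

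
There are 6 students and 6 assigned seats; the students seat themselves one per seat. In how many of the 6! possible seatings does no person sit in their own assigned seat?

265

The subfactorial !6 = [6!/e] (nearest integer).
6! = 720, and 720/e ≈ 264.87, so !6 = 265.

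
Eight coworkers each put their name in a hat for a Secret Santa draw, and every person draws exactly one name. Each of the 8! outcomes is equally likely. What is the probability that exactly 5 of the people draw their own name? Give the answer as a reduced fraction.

1/360

Favorable outcomes: C(8,5)·!3 = 56·2 = 112.
Total outcomes: 8! = 40320.
Probability = 112/40320 = 1/360.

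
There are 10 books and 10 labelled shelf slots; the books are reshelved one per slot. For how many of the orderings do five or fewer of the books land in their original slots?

3626624

Sum C(10,i)·!(10-i) for i = 0..5:
  i=0: C(10,0)·!10 = 1·1334961 = 1334961
  i=1: C(10,1)·!9 = 10·133496 = 1334960
  i=2: C(10,2)·!8 = 45·14833 = 667485
  i=3: C(10,3)·!7 = 120·1854 = 222480
  i=4: C(10,4)·!6 = 210·265 = 55650
  i=5: C(10,5)·!5 = 252·44 = 11088
Total = 3626624.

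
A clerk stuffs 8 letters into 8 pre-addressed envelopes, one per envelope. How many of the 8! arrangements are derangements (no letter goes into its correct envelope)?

14833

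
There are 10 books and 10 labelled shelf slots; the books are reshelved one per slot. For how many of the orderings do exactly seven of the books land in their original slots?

Pick the 7 fixed positions: C(10,7) = 120 ways.
The other 3 form a derangement: !3 = 2.
Total: 120 × 2 = 240.

240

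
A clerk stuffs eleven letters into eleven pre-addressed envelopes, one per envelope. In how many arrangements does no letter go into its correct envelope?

Use !n = n·!(n-1) + (-1)^n.
!11 = 11·1334961 - 1 = 14684570

14684570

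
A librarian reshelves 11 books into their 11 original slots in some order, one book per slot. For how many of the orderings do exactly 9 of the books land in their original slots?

Pick the 9 fixed positions: C(11,9) = 55 ways.
The remaining 2 must be deranged: !2 = 1.
Total: 55 × 1 = 55.

55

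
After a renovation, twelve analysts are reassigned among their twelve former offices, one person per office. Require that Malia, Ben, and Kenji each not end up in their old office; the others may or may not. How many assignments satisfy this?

Let A_j be the event that the j-th constrained one is fixed. By inclusion-exclusion over the 3 events:
Σ_{j=0}^{3} (-1)^j C(3,j)(12-j)!
= C(3,0)·12! - C(3,1)·11! + C(3,2)·10! - C(3,3)·9!
= 479001600 - 119750400 + 10886400 - 362880
= 369774720

369774720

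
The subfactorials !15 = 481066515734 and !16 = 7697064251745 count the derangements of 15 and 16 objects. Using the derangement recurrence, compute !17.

130850092279664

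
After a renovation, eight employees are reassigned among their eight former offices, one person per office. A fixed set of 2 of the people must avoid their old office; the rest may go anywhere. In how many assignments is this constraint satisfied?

30960

Let A_j be the event that the j-th constrained one is fixed. By inclusion-exclusion over the 2 events:
Σ_{j=0}^{2} (-1)^j C(2,j)(8-j)!
= C(2,0)·8! - C(2,1)·7! + C(2,2)·6!
= 40320 - 10080 + 720
= 30960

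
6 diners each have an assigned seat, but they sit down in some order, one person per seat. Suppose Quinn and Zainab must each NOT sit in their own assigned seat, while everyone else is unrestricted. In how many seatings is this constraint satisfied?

Let A_j be the event that the j-th constrained one is fixed. By inclusion-exclusion over the 2 events:
Σ_{j=0}^{2} (-1)^j C(2,j)(6-j)!
= C(2,0)·6! - C(2,1)·5! + C(2,2)·4!
= 720 - 240 + 24
= 504

504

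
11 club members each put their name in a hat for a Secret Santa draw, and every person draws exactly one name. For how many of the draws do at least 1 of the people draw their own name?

25232230

Sum C(11,i)·!(11-i) for i = 1..11:
  i=1: C(11,1)·!10 = 11·1334961 = 14684571
  i=2: C(11,2)·!9 = 55·133496 = 7342280
  i=3: C(11,3)·!8 = 165·14833 = 2447445
  i=4: C(11,4)·!7 = 330·1854 = 611820
  i=5: C(11,5)·!6 = 462·265 = 122430
  i=6: C(11,6)·!5 = 462·44 = 20328
  i=7: C(11,7)·!4 = 330·9 = 2970
  i=8: C(11,8)·!3 = 165·2 = 330
  i=9: C(11,9)·!2 = 55·1 = 55
  i=10: C(11,10)·!1 = 11·0 = 0
  i=11: C(11,11)·!0 = 1·1 = 1
Total = 25232230.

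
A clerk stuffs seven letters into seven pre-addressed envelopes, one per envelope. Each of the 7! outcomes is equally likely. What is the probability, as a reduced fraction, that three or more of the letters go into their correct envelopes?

407/5040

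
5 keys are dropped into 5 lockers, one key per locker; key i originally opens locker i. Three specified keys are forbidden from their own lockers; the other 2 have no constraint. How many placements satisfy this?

64

Let A_j be the event that the j-th constrained one is fixed. By inclusion-exclusion over the 3 events:
Σ_{j=0}^{3} (-1)^j C(3,j)(5-j)!
= C(3,0)·5! - C(3,1)·4! + C(3,2)·3! - C(3,3)·2!
= 120 - 72 + 18 - 2
= 64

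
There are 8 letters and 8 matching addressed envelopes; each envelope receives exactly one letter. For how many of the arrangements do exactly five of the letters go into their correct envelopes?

Pick the 5 fixed positions: C(8,5) = 56 ways.
The other 3 form a derangement: !3 = 2.
Total: 56 × 2 = 112.

112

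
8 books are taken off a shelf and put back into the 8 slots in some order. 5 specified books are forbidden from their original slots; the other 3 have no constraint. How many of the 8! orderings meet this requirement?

21234

Let A_j be the event that the j-th constrained one is fixed. By inclusion-exclusion over the 5 events:
Σ_{j=0}^{5} (-1)^j C(5,j)(8-j)!
= C(5,0)·8! - C(5,1)·7! + C(5,2)·6! - C(5,3)·5! + C(5,4)·4! - C(5,5)·3!
= 40320 - 25200 + 7200 - 1200 + 120 - 6
= 21234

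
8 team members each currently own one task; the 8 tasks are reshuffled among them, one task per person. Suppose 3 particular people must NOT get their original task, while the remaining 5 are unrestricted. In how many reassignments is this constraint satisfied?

27240

Inclusion-exclusion on the 3 forbidden self-matches:
Σ_{j=0}^{3} (-1)^j C(3,j)(8-j)!
= C(3,0)·8! - C(3,1)·7! + C(3,2)·6! - C(3,3)·5!
= 40320 - 15120 + 2160 - 120
= 27240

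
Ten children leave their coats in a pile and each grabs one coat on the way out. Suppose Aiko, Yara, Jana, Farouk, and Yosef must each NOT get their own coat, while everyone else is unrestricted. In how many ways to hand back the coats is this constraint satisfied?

Let A_j be the event that the j-th constrained one is fixed. By inclusion-exclusion over the 5 events:
Σ_{j=0}^{5} (-1)^j C(5,j)(10-j)!
= C(5,0)·10! - C(5,1)·9! + C(5,2)·8! - C(5,3)·7! + C(5,4)·6! - C(5,5)·5!
= 3628800 - 1814400 + 403200 - 50400 + 3600 - 120
= 2170680

2170680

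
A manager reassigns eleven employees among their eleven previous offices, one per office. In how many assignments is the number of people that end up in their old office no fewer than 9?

Sum C(11,i)·!(11-i) for i = 9..11:
  i=9: C(11,9)·!2 = 55·1 = 55
  i=10: C(11,10)·!1 = 11·0 = 0
  i=11: C(11,11)·!0 = 1·1 = 1
Total = 56.

56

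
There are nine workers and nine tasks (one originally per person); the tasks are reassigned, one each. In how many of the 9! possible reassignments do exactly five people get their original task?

1134

Pick the 5 fixed positions: C(9,5) = 126 ways.
The remaining 4 must be deranged: !4 = 9.
Total: 126 × 9 = 1134.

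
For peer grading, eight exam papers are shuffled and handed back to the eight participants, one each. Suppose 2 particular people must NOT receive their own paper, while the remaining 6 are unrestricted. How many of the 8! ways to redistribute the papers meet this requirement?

Let A_j be the event that the j-th constrained one is fixed. By inclusion-exclusion over the 2 events:
Σ_{j=0}^{2} (-1)^j C(2,j)(8-j)!
= C(2,0)·8! - C(2,1)·7! + C(2,2)·6!
= 40320 - 10080 + 720
= 30960

30960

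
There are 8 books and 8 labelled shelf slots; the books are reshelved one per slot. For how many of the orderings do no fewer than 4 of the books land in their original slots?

# with exactly i fixed is C(8,i)·!(8-i); sum over i=4..8:
  i=4: C(8,4)·!4 = 70·9 = 630
  i=5: C(8,5)·!3 = 56·2 = 112
  i=6: C(8,6)·!2 = 28·1 = 28
  i=7: C(8,7)·!1 = 8·0 = 0
  i=8: C(8,8)·!0 = 1·1 = 1
Total = 771.

771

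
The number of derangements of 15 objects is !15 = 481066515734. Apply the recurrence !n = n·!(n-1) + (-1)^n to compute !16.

!16 = 16·481066515734 + 1 = 7697064251745.

7697064251745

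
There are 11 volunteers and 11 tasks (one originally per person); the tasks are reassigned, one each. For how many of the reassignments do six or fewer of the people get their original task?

39913444

Sum C(11,i)·!(11-i) for i = 0..6:
  i=0: C(11,0)·!11 = 1·14684570 = 14684570
  i=1: C(11,1)·!10 = 11·1334961 = 14684571
  i=2: C(11,2)·!9 = 55·133496 = 7342280
  i=3: C(11,3)·!8 = 165·14833 = 2447445
  i=4: C(11,4)·!7 = 330·1854 = 611820
  i=5: C(11,5)·!6 = 462·265 = 122430
  i=6: C(11,6)·!5 = 462·44 = 20328
Total = 39913444.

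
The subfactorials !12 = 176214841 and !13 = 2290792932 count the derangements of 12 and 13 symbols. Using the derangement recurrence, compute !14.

32071101049

!14 = (14-1)·(!13 + !12) = 13·(2290792932 + 176214841) = 13·2467007773 = 32071101049.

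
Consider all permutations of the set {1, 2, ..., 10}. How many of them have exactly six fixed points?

1890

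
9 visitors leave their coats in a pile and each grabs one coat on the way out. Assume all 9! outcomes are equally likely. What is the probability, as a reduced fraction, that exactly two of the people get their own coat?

Favorable outcomes: C(9,2)·!7 = 36·1854 = 66744.
Total outcomes: 9! = 362880.
Probability = 66744/362880 = 103/560.

103/560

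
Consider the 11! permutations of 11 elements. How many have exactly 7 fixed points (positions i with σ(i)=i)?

2970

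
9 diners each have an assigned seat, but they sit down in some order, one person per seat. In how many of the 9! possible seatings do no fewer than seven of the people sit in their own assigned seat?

37

# with exactly i fixed is C(9,i)·!(9-i); sum over i=7..9:
  i=7: C(9,7)·!2 = 36·1 = 36
  i=8: C(9,8)·!1 = 9·0 = 0
  i=9: C(9,9)·!0 = 1·1 = 1
Total = 37.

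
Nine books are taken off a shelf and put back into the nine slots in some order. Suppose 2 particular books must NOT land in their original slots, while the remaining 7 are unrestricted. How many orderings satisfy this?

Let A_j be the event that the j-th constrained one is fixed. By inclusion-exclusion over the 2 events:
Σ_{j=0}^{2} (-1)^j C(2,j)(9-j)!
= C(2,0)·9! - C(2,1)·8! + C(2,2)·7!
= 362880 - 80640 + 5040
= 287280

287280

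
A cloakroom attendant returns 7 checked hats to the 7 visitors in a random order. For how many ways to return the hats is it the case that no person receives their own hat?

1854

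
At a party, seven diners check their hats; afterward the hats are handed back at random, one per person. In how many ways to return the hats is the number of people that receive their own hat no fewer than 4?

92

Sum C(7,i)·!(7-i) for i = 4..7:
  i=4: C(7,4)·!3 = 35·2 = 70
  i=5: C(7,5)·!2 = 21·1 = 21
  i=6: C(7,6)·!1 = 7·0 = 0
  i=7: C(7,7)·!0 = 1·1 = 1
Total = 92.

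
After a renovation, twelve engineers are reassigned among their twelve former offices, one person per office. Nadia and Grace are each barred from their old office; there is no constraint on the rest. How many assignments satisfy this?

402796800

Inclusion-exclusion on the 2 forbidden self-matches:
Σ_{j=0}^{2} (-1)^j C(2,j)(12-j)!
= C(2,0)·12! - C(2,1)·11! + C(2,2)·10!
= 479001600 - 79833600 + 3628800
= 402796800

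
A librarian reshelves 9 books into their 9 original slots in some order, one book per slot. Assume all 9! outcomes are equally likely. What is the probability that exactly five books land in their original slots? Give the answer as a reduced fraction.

Favorable outcomes: C(9,5)·!4 = 126·9 = 1134.
Total outcomes: 9! = 362880.
Probability = 1134/362880 = 1/320.

1/320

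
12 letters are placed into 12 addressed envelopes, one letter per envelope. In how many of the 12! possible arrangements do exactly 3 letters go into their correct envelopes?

Choose which 3 of the 12 are fixed: C(12,3) = 220.
The other 9 form a derangement: !9 = 133496.
Total: 220 × 133496 = 29369120.

29369120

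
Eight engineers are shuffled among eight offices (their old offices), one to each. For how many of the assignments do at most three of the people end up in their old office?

39549

# with exactly i fixed is C(8,i)·!(8-i); sum over i=0..3:
  i=0: C(8,0)·!8 = 1·14833 = 14833
  i=1: C(8,1)·!7 = 8·1854 = 14832
  i=2: C(8,2)·!6 = 28·265 = 7420
  i=3: C(8,3)·!5 = 56·44 = 2464
Total = 39549.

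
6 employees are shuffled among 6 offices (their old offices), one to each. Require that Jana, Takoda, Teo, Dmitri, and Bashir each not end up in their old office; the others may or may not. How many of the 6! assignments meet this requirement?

309

Let A_j be the event that the j-th constrained one is fixed. By inclusion-exclusion over the 5 events:
Σ_{j=0}^{5} (-1)^j C(5,j)(6-j)!
= C(5,0)·6! - C(5,1)·5! + C(5,2)·4! - C(5,3)·3! + C(5,4)·2! - C(5,5)·1!
= 720 - 600 + 240 - 60 + 10 - 1
= 309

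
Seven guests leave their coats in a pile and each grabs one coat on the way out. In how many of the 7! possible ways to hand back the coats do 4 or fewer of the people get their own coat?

5018

Sum C(7,i)·!(7-i) for i = 0..4:
  i=0: C(7,0)·!7 = 1·1854 = 1854
  i=1: C(7,1)·!6 = 7·265 = 1855
  i=2: C(7,2)·!5 = 21·44 = 924
  i=3: C(7,3)·!4 = 35·9 = 315
  i=4: C(7,4)·!3 = 35·2 = 70
Total = 5018.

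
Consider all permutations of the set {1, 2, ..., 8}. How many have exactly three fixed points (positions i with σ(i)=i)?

2464

Pick the 3 fixed positions: C(8,3) = 56 ways.
The remaining 5 must be deranged: !5 = 44.
Total: 56 × 44 = 2464.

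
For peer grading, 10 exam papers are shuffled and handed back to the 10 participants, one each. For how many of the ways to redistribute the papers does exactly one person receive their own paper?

Pick the single fixed position: C(10,1) = 10 ways.
The remaining 9 must be deranged: !9 = 133496.
Total: 10 × 133496 = 1334960.

1334960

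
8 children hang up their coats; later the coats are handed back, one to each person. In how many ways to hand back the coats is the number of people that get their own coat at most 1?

Sum C(8,i)·!(8-i) for i = 0..1:
  i=0: C(8,0)·!8 = 1·14833 = 14833
  i=1: C(8,1)·!7 = 8·1854 = 14832
Total = 29665.

29665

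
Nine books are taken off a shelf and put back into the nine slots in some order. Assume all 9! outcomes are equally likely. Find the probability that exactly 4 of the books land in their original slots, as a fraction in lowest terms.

11/720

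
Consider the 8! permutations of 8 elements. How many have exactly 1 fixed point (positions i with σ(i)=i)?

14832

Choose which one of the 8 is fixed: C(8,1) = 8.
The other 7 form a derangement: !7 = 1854.
Total: 8 × 1854 = 14832.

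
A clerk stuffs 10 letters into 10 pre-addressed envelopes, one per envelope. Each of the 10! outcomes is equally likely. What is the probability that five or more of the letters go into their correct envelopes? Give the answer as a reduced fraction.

829/226800

Favorable outcomes: Σ_{i≥5} C(10,i)·!(10-i) = 252·44 + 210·9 + 120·2 + 45·1 + 10·0 + 1·1 = 13264.
Total outcomes: 10! = 3628800.
Probability = 13264/3628800 = 829/226800.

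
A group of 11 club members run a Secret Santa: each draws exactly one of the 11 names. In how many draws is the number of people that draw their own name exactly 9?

Choose which 9 of the 11 are fixed: C(11,9) = 55.
The other 2 form a derangement: !2 = 1.
Total: 55 × 1 = 55.

55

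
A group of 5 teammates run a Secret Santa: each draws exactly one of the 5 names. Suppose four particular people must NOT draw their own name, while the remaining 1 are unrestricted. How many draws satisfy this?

53

Inclusion-exclusion on the 4 forbidden self-matches:
Σ_{j=0}^{4} (-1)^j C(4,j)(5-j)!
= C(4,0)·5! - C(4,1)·4! + C(4,2)·3! - C(4,3)·2! + C(4,4)·1!
= 120 - 96 + 36 - 8 + 1
= 53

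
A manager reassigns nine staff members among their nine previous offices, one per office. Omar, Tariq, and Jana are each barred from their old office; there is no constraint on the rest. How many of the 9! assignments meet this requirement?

256320

Inclusion-exclusion on the 3 forbidden self-matches:
Σ_{j=0}^{3} (-1)^j C(3,j)(9-j)!
= C(3,0)·9! - C(3,1)·8! + C(3,2)·7! - C(3,3)·6!
= 362880 - 120960 + 15120 - 720
= 256320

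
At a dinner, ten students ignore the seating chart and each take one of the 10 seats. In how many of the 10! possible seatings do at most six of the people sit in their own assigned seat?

3628514

# with exactly i fixed is C(10,i)·!(10-i); sum over i=0..6:
  i=0: C(10,0)·!10 = 1·1334961 = 1334961
  i=1: C(10,1)·!9 = 10·133496 = 1334960
  i=2: C(10,2)·!8 = 45·14833 = 667485
  i=3: C(10,3)·!7 = 120·1854 = 222480
  i=4: C(10,4)·!6 = 210·265 = 55650
  i=5: C(10,5)·!5 = 252·44 = 11088
  i=6: C(10,6)·!4 = 210·9 = 1890
Total = 3628514.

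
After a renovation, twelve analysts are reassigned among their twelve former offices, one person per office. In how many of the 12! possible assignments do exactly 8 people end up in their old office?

4455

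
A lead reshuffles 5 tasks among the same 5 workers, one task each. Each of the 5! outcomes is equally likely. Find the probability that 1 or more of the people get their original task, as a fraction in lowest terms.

Favorable outcomes: Σ_{i≥1} C(5,i)·!(5-i) = 5·9 + 10·2 + 10·1 + 5·0 + 1·1 = 76.
Total outcomes: 5! = 120.
Probability = 76/120 = 19/30.

19/30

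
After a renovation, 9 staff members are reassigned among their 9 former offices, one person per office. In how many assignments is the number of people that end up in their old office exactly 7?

36

Pick the 7 fixed positions: C(9,7) = 36 ways.
The other 2 form a derangement: !2 = 1.
Total: 36 × 1 = 36.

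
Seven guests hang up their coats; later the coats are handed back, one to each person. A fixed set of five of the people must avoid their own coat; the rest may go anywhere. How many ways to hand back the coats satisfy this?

2428

Let A_j be the event that the j-th constrained one is fixed. By inclusion-exclusion over the 5 events:
Σ_{j=0}^{5} (-1)^j C(5,j)(7-j)!
= C(5,0)·7! - C(5,1)·6! + C(5,2)·5! - C(5,3)·4! + C(5,4)·3! - C(5,5)·2!
= 5040 - 3600 + 1200 - 240 + 30 - 2
= 2428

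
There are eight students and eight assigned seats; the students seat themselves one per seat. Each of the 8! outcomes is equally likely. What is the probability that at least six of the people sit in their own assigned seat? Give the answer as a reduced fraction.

Favorable outcomes: Σ_{i≥6} C(8,i)·!(8-i) = 28·1 + 8·0 + 1·1 = 29.
Total outcomes: 8! = 40320.
Probability = 29/40320 = 29/40320.

29/40320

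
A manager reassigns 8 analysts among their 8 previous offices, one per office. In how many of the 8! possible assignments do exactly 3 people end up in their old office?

Pick the 3 fixed positions: C(8,3) = 56 ways.
The remaining 5 must be deranged: !5 = 44.
Total: 56 × 44 = 2464.

2464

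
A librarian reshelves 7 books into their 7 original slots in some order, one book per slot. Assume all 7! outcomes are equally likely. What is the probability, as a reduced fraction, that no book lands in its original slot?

103/280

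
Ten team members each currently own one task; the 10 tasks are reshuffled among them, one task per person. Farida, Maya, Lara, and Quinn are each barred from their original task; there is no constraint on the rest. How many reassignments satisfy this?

2399760

Inclusion-exclusion on the 4 forbidden self-matches:
Σ_{j=0}^{4} (-1)^j C(4,j)(10-j)!
= C(4,0)·10! - C(4,1)·9! + C(4,2)·8! - C(4,3)·7! + C(4,4)·6!
= 3628800 - 1451520 + 241920 - 20160 + 720
= 2399760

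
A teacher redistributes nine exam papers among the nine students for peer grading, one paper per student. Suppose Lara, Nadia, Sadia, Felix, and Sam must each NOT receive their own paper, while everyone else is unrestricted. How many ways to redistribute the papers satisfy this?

205056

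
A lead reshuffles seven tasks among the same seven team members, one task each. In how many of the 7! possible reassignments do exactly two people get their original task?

924

Choose which 2 of the 7 are fixed: C(7,2) = 21.
The other 5 form a derangement: !5 = 44.
Total: 21 × 44 = 924.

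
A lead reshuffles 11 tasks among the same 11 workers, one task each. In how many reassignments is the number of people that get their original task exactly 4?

611820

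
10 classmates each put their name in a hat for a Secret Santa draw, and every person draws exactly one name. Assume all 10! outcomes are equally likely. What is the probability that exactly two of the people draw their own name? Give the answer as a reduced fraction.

2119/11520

Favorable outcomes: C(10,2)·!8 = 45·14833 = 667485.
Total outcomes: 10! = 3628800.
Probability = 667485/3628800 = 2119/11520.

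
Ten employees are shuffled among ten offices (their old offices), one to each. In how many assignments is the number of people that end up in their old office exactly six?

Choose which 6 of the 10 are fixed: C(10,6) = 210.
The remaining 4 must be deranged: !4 = 9.
Total: 210 × 9 = 1890.

1890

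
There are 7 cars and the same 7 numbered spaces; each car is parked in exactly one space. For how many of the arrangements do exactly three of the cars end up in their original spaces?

315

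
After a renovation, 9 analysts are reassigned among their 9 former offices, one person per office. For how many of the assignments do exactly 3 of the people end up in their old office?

22260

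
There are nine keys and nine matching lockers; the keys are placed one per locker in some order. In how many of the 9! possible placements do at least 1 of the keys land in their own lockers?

Sum C(9,i)·!(9-i) for i = 1..9:
  i=1: C(9,1)·!8 = 9·14833 = 133497
  i=2: C(9,2)·!7 = 36·1854 = 66744
  i=3: C(9,3)·!6 = 84·265 = 22260
  i=4: C(9,4)·!5 = 126·44 = 5544
  i=5: C(9,5)·!4 = 126·9 = 1134
  i=6: C(9,6)·!3 = 84·2 = 168
  i=7: C(9,7)·!2 = 36·1 = 36
  i=8: C(9,8)·!1 = 9·0 = 0
  i=9: C(9,9)·!0 = 1·1 = 1
Total = 229384.

229384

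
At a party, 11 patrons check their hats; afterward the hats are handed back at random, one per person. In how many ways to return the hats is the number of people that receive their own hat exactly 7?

Choose which 7 of the 11 are fixed: C(11,7) = 330.
The remaining 4 must be deranged: !4 = 9.
Total: 330 × 9 = 2970.

2970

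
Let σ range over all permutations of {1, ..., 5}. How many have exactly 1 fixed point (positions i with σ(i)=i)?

45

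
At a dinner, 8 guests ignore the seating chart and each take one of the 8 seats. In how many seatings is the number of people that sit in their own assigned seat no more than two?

37085

# with exactly i fixed is C(8,i)·!(8-i); sum over i=0..2:
  i=0: C(8,0)·!8 = 1·14833 = 14833
  i=1: C(8,1)·!7 = 8·1854 = 14832
  i=2: C(8,2)·!6 = 28·265 = 7420
Total = 37085.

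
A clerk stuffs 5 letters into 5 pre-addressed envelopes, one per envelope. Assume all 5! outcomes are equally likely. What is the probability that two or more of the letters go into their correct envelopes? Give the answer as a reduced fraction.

Favorable outcomes: Σ_{i≥2} C(5,i)·!(5-i) = 10·2 + 10·1 + 5·0 + 1·1 = 31.
Total outcomes: 5! = 120.
Probability = 31/120 = 31/120.

31/120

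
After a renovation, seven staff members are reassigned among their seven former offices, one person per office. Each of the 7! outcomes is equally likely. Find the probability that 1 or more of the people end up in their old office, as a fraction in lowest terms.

Favorable outcomes: Σ_{i≥1} C(7,i)·!(7-i) = 7·265 + 21·44 + 35·9 + 35·2 + 21·1 + 7·0 + 1·1 = 3186.
Total outcomes: 7! = 5040.
Probability = 3186/5040 = 177/280.

177/280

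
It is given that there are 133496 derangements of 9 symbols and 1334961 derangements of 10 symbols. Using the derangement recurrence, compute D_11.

14684570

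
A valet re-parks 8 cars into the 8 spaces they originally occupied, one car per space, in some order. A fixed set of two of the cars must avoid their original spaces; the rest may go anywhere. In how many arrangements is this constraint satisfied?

Inclusion-exclusion on the 2 forbidden self-matches:
Σ_{j=0}^{2} (-1)^j C(2,j)(8-j)!
= C(2,0)·8! - C(2,1)·7! + C(2,2)·6!
= 40320 - 10080 + 720
= 30960

30960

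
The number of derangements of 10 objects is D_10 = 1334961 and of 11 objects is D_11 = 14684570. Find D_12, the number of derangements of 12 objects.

D_12 = (12-1)·(D_11 + D_10) = 11·(14684570 + 1334961) = 11·16019531 = 176214841.

176214841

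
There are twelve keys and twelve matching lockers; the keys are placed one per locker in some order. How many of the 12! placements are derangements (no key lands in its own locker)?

176214841

The number of derangements of 12 is !12 = Σ_{k=0}^{12} (-1)^k·12!/k!
= 12! - 12!/1! + 12!/2! - 12!/3! + 12!/4! - 12!/5! + 12!/6! - 12!/7! + 12!/8! - 12!/9! + 12!/10! - 12!/11! + 12!/12!
= 479001600 - 479001600 + 239500800 - 79833600 + 19958400 - 3991680 + 665280 - 95040 + 11880 - 1320 + 132 - 12 + 1
= 176214841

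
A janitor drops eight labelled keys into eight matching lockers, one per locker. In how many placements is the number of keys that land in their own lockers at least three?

Sum C(8,i)·!(8-i) for i = 3..8:
  i=3: C(8,3)·!5 = 56·44 = 2464
  i=4: C(8,4)·!4 = 70·9 = 630
  i=5: C(8,5)·!3 = 56·2 = 112
  i=6: C(8,6)·!2 = 28·1 = 28
  i=7: C(8,7)·!1 = 8·0 = 0
  i=8: C(8,8)·!0 = 1·1 = 1
Total = 3235.

3235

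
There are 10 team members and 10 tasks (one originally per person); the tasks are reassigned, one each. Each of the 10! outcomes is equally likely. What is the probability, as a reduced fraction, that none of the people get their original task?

Favorable outcomes: !10 = 1334961.
Total outcomes: 10! = 3628800.
Probability = 1334961/3628800 = 16481/44800.

16481/44800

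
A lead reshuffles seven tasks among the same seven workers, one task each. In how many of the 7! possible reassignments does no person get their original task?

Use !n = (n-1)(!(n-1) + !(n-2)).
!7 = 6·(265 + 44) = 6·309 = 1854

1854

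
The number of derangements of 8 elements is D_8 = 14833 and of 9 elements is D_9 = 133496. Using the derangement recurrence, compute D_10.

D_10 = (10-1)·(D_9 + D_8) = 9·(133496 + 14833) = 9·148329 = 1334961.

1334961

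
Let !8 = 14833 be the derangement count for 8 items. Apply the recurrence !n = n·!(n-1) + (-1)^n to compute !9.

133496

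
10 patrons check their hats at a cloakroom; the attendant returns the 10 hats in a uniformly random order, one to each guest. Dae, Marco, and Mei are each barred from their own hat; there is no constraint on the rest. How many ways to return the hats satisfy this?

Inclusion-exclusion on the 3 forbidden self-matches:
Σ_{j=0}^{3} (-1)^j C(3,j)(10-j)!
= C(3,0)·10! - C(3,1)·9! + C(3,2)·8! - C(3,3)·7!
= 3628800 - 1088640 + 120960 - 5040
= 2656080

2656080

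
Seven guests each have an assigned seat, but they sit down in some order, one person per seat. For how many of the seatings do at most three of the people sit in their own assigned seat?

4948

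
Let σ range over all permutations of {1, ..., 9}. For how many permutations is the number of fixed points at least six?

205

Sum C(9,i)·!(9-i) for i = 6..9:
  i=6: C(9,6)·!3 = 84·2 = 168
  i=7: C(9,7)·!2 = 36·1 = 36
  i=8: C(9,8)·!1 = 9·0 = 0
  i=9: C(9,9)·!0 = 1·1 = 1
Total = 205.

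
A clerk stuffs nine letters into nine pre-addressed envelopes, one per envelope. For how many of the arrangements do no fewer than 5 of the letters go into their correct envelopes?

1339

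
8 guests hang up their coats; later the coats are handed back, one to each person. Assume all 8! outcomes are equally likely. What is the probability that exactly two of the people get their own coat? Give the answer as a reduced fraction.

Favorable outcomes: C(8,2)·!6 = 28·265 = 7420.
Total outcomes: 8! = 40320.
Probability = 7420/40320 = 53/288.

53/288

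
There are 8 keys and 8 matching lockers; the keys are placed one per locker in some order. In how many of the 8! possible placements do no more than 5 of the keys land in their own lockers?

Sum C(8,i)·!(8-i) for i = 0..5:
  i=0: C(8,0)·!8 = 1·14833 = 14833
  i=1: C(8,1)·!7 = 8·1854 = 14832
  i=2: C(8,2)·!6 = 28·265 = 7420
  i=3: C(8,3)·!5 = 56·44 = 2464
  i=4: C(8,4)·!4 = 70·9 = 630
  i=5: C(8,5)·!3 = 56·2 = 112
Total = 40291.

40291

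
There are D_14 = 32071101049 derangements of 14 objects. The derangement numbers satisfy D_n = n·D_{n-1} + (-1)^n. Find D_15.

D_15 = 15·32071101049 - 1 = 481066515734.

481066515734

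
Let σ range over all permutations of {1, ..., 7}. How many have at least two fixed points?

1331

# with exactly i fixed is C(7,i)·!(7-i); sum over i=2..7:
  i=2: C(7,2)·!5 = 21·44 = 924
  i=3: C(7,3)·!4 = 35·9 = 315
  i=4: C(7,4)·!3 = 35·2 = 70
  i=5: C(7,5)·!2 = 21·1 = 21
  i=6: C(7,6)·!1 = 7·0 = 0
  i=7: C(7,7)·!0 = 1·1 = 1
Total = 1331.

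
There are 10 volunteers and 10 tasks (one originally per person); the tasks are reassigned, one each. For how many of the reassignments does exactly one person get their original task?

1334960

Pick the single fixed position: C(10,1) = 10 ways.
The other 9 form a derangement: !9 = 133496.
Total: 10 × 133496 = 1334960.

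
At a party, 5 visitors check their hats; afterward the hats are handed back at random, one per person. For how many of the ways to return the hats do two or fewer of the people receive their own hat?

109

# with exactly i fixed is C(5,i)·!(5-i); sum over i=0..2:
  i=0: C(5,0)·!5 = 1·44 = 44
  i=1: C(5,1)·!4 = 5·9 = 45
  i=2: C(5,2)·!3 = 10·2 = 20
Total = 109.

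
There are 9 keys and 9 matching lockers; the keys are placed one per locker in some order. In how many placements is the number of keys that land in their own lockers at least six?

205

Sum C(9,i)·!(9-i) for i = 6..9:
  i=6: C(9,6)·!3 = 84·2 = 168
  i=7: C(9,7)·!2 = 36·1 = 36
  i=8: C(9,8)·!1 = 9·0 = 0
  i=9: C(9,9)·!0 = 1·1 = 1
Total = 205.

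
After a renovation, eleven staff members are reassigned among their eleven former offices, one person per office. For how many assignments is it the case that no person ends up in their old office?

14684570

Use !n = (n-1)(!(n-1) + !(n-2)).
!11 = 10·(1334961 + 133496) = 10·1468457 = 14684570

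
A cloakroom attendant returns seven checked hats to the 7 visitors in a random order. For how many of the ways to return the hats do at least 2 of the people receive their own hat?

# with exactly i fixed is C(7,i)·!(7-i); sum over i=2..7:
  i=2: C(7,2)·!5 = 21·44 = 924
  i=3: C(7,3)·!4 = 35·9 = 315
  i=4: C(7,4)·!3 = 35·2 = 70
  i=5: C(7,5)·!2 = 21·1 = 21
  i=6: C(7,6)·!1 = 7·0 = 0
  i=7: C(7,7)·!0 = 1·1 = 1
Total = 1331.

1331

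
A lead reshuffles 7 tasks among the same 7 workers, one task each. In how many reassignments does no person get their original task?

!7 = 7! · Σ_{k=0}^{7} (-1)^k/k!
= 7! - 7!/1! + 7!/2! - 7!/3! + 7!/4! - 7!/5! + 7!/6! - 7!/7!
= 5040 - 5040 + 2520 - 840 + 210 - 42 + 7 - 1
= 1854

1854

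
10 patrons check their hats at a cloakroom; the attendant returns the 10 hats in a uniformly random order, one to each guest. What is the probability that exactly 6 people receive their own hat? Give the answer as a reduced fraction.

Favorable outcomes: C(10,6)·!4 = 210·9 = 1890.
Total outcomes: 10! = 3628800.
Probability = 1890/3628800 = 1/1920.

1/1920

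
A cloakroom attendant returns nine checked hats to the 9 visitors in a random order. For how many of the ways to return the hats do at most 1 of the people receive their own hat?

266993

# with exactly i fixed is C(9,i)·!(9-i); sum over i=0..1:
  i=0: C(9,0)·!9 = 1·133496 = 133496
  i=1: C(9,1)·!8 = 9·14833 = 133497
Total = 266993.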